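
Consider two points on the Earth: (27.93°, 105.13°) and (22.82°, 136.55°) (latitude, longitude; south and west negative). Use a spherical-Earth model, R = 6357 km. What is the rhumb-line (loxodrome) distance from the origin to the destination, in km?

Rhumb course C = atan2(Δλ, Δψ) with Δψ = ln[tan(π/4+φ₂/2)/tan(π/4+φ₁/2)] = -0.0988, Δλ = +0.5484 → C = 100.21°
d = R·|Δφ| / |cos C| = 6357·0.08919 / 0.17724 = 3199 km

3199 km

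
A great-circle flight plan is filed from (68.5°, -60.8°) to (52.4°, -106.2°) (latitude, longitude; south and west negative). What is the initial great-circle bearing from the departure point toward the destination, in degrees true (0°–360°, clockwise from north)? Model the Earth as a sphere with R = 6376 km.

256.0°

N = sin Δλ·cos φ₂ = -0.4344;  D = cos φ₁ sin φ₂ − sin φ₁ cos φ₂ cos Δλ = -0.1082
initial course = atan2(N, D) = 256.01°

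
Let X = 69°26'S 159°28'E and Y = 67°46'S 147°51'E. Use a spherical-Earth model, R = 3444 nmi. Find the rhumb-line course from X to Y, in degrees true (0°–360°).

291.5°

Δψ = ln[tan(π/4+φ₂/2)/tan(π/4+φ₁/2)] = +0.0798
Δλ = -0.2027 rad (taken the short way round)
course = atan2(Δλ, Δψ) = 291.47°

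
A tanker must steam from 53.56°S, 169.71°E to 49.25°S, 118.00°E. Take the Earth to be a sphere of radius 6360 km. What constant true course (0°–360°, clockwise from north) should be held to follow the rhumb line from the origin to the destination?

Δψ = ln[tan(π/4+φ₂/2)/tan(π/4+φ₁/2)] = +0.1207
Δλ = -0.9025 rad (taken the short way round)
course = atan2(Δλ, Δψ) = 277.62°

277.6°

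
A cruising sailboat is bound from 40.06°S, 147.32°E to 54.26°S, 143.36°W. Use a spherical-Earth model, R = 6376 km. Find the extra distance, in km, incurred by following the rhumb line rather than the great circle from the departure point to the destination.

Great circle: cos σ = sin φ₁ sin φ₂ + cos φ₁ cos φ₂ cos Δλ,  σ = 0.8227 rad → d_gc = 5245.4 km
Rhumb line: Δψ = -0.3676, q = Δφ/Δψ = 0.6741, d_rh = R√(Δφ²+q²Δλ²) = 5435.0 km
Excess = 5435.0 − 5245.4 = 189.6 ≈ 190 km

190 km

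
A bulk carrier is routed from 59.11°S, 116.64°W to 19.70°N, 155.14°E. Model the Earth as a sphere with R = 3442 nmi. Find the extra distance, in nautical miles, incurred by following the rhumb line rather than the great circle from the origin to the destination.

Great circle: cos σ = sin φ₁ sin φ₂ + cos φ₁ cos φ₂ cos Δλ,  σ = 1.8486 rad → d_gc = 6363.0 nmi
Rhumb line: Δψ = +1.6371, q = Δφ/Δψ = 0.8402, d_rh = R√(Δφ²+q²Δλ²) = 6499.4 nmi
Excess = 6499.4 − 6363.0 = 136.4 ≈ 136 nmi

136 nmi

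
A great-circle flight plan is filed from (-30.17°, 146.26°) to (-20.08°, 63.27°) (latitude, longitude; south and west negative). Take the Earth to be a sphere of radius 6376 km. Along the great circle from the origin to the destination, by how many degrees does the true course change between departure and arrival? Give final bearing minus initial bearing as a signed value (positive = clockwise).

At departure: θ₁ = atan2(sin Δλ cos φ₂, cos φ₁ sin φ₂ − sin φ₁ cos φ₂ cos Δλ) = 255.61°
At arrival: θ₂ = atan2(sin Δλ cos φ₁, −cos φ₂ sin φ₁ + sin φ₂ cos φ₁ cos Δλ) = 296.92°
Δθ = θ₂ − θ₁ = +41.3°

+41.3°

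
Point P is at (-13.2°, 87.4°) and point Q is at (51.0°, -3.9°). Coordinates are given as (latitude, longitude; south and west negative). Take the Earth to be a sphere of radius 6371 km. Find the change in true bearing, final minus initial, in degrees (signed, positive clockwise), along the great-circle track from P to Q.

-42.7°

Initial bearing θ₁ = atan2(sin Δλ cos φ₂, cos φ₁ sin φ₂ − sin φ₁ cos φ₂ cos Δλ) = 320.13°
Final bearing θ₂ = (initial bearing from the destination back to the start) + 180° = 277.41°
Δθ = θ₂ − θ₁ = -42.7°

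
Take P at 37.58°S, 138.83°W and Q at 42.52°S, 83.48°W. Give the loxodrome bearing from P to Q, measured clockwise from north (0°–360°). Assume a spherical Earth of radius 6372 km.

Δψ = ln[tan(π/4+φ₂/2)/tan(π/4+φ₁/2)] = -0.1127
Δλ = +0.9660 rad (taken the short way round)
course = atan2(Δλ, Δψ) = 96.66°

96.7°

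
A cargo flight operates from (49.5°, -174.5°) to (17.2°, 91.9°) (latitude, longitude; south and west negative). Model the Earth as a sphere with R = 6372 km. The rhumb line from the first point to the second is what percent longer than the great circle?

4.4%

Great circle: σ = 1.3838 rad → d_gc = Rσ = 8817.6 km
Rhumb: Δφ = -0.5637, Δλ = -1.6336, Δψ = -0.6924, q = Δφ/Δψ = 0.8142 → d_rh = R√(Δφ²+q²Δλ²) = 9205.4 km
Excess = (9205.4 − 8817.6) / 8817.6 = 387.8 / 8817.6 = 4.40% ≈ 4.4%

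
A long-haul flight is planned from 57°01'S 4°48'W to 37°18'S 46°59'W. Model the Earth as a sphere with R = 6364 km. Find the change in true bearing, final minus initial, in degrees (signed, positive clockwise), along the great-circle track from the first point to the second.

At departure: θ₁ = atan2(sin Δλ cos φ₂, cos φ₁ sin φ₂ − sin φ₁ cos φ₂ cos Δλ) = 287.12°
At arrival: θ₂ = atan2(sin Δλ cos φ₁, −cos φ₂ sin φ₁ + sin φ₂ cos φ₁ cos Δλ) = 319.15°
Δθ = θ₂ − θ₁ = +32.0°

+32.0°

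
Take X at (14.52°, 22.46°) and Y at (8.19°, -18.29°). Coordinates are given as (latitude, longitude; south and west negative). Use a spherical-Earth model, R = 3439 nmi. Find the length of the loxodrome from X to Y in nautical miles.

2427 nmi

Δψ = ln[tan(π/4+φ₂/2)/tan(π/4+φ₁/2)] = -0.1127;  Δφ = -0.1105 rad,  Δλ = -0.7112 rad
q = Δφ/Δψ = 0.9799
d = R·√(Δφ² + q²Δλ²) = 3439·0.70562 = 2427 nmi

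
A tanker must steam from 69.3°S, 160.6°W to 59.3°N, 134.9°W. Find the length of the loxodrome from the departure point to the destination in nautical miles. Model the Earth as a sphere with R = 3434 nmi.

Rhumb course C = atan2(Δλ, Δψ) with Δψ = ln[tan(π/4+φ₂/2)/tan(π/4+φ₁/2)] = +2.9931, Δλ = +0.4485 → C = 8.52°
d = R·|Δφ| / |cos C| = 3434·2.24449 / 0.98896 = 7794 nmi

7794 nmi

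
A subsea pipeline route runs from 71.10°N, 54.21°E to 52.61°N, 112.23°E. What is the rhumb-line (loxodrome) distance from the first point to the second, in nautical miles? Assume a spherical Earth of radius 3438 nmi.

1933 nmi

Δψ = ln[tan(π/4+φ₂/2)/tan(π/4+φ₁/2)] = -0.7095;  Δφ = -0.3227 rad,  Δλ = +1.0126 rad
q = Δφ/Δψ = 0.4548
d = R·√(Δφ² + q²Δλ²) = 3438·0.56239 = 1933 nmi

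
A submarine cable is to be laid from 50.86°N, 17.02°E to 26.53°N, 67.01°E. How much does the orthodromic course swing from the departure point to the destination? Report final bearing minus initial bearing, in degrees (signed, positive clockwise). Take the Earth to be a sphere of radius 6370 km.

+33.2°

At departure: θ₁ = atan2(sin Δλ cos φ₂, cos φ₁ sin φ₂ − sin φ₁ cos φ₂ cos Δλ) = 103.47°
At arrival: θ₂ = atan2(sin Δλ cos φ₁, −cos φ₂ sin φ₁ + sin φ₂ cos φ₁ cos Δλ) = 136.68°
Δθ = θ₂ − θ₁ = +33.2°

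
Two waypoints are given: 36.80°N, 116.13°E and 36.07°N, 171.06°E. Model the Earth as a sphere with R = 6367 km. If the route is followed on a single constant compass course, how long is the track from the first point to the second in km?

4912 km

Δψ = ln[tan(π/4+φ₂/2)/tan(π/4+φ₁/2)] = -0.0158;  Δφ = -0.0127 rad,  Δλ = +0.9587 rad
q = Δφ/Δψ = 0.8045
d = R·√(Δφ² + q²Δλ²) = 6367·0.77141 = 4912 km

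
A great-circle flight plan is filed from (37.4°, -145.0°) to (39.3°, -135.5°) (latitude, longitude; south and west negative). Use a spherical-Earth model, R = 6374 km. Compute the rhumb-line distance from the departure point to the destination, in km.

Rhumb course C = atan2(Δλ, Δψ) with Δψ = ln[tan(π/4+φ₂/2)/tan(π/4+φ₁/2)] = +0.0423, Δλ = +0.1658 → C = 75.69°
d = R·|Δφ| / |cos C| = 6374·0.03316 / 0.24714 = 855 km

855 km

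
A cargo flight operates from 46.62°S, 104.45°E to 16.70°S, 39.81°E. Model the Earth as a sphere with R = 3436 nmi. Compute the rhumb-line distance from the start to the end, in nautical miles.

3697 nmi

Rhumb course C = atan2(Δλ, Δψ) with Δψ = ln[tan(π/4+φ₂/2)/tan(π/4+φ₁/2)] = +0.6263, Δλ = -1.1282 → C = 299.03°
d = R·|Δφ| / |cos C| = 3436·0.52220 / 0.48534 = 3697 nmi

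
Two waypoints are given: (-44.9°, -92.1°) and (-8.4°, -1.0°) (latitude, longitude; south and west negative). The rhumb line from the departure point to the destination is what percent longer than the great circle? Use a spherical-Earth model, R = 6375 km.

2.9%

Great circle: σ = 1.4810 rad → d_gc = Rσ = 9441.5 km
Rhumb: Δφ = +0.6370, Δλ = +1.5900, Δψ = +0.7318, q = Δφ/Δψ = 0.8706 → d_rh = R√(Δφ²+q²Δλ²) = 9713.8 km
Excess = (9713.8 − 9441.5) / 9441.5 = 272.3 / 9441.5 = 2.88% ≈ 2.9%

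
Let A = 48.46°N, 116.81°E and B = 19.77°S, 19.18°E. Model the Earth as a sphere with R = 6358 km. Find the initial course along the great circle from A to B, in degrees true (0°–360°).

262.0°

N = sin Δλ·cos φ₂ = -0.9327;  D = cos φ₁ sin φ₂ − sin φ₁ cos φ₂ cos Δλ = -0.1308
initial course = atan2(N, D) = 262.02°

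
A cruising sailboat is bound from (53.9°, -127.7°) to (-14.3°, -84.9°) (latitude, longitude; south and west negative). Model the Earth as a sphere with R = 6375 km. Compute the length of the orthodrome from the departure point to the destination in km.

8604 km

Haversine: a = sin²(Δφ/2)+cos φ₁ cos φ₂ sin²(Δλ/2) = 0.39033;  σ = 2·atan2(√a,√(1−a))
σ = 77.330° → d = Rσ = 6375·1.34965 = 8604 km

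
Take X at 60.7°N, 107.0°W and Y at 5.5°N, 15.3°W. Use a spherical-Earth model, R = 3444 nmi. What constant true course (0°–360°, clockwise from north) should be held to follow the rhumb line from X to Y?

Meridional parts: M(φ₁)=+1.3417, M(φ₂)=+0.0961 → ΔM = -1.2455;  Δλ = +1.6005 rad
tan C = Δλ / ΔM = -1.2850 → C = 127.89°

127.9°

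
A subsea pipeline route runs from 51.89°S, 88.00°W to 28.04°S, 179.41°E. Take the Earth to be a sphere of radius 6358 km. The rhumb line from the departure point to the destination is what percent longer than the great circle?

5.6%

Great circle: σ = 1.2183 rad → d_gc = Rσ = 7745.8 km
Rhumb: Δφ = +0.4163, Δλ = -1.6160, Δψ = +0.5529, q = Δφ/Δψ = 0.7529 → d_rh = R√(Δφ²+q²Δλ²) = 8176.1 km
Excess = (8176.1 − 7745.8) / 7745.8 = 430.3 / 7745.8 = 5.56% ≈ 5.6%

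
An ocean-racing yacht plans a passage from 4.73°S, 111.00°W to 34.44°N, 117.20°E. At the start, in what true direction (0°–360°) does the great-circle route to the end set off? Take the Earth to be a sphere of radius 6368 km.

θ = atan2( sin Δλ·cos φ₂ ,  cos φ₁ sin φ₂ − sin φ₁ cos φ₂ cos Δλ )
  = atan2(-0.6148, +0.5183) = 310.13°

310.1°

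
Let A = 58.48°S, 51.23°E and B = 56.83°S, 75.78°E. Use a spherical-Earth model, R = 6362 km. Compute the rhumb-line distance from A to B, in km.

1470 km

Δψ = ln[tan(π/4+φ₂/2)/tan(π/4+φ₁/2)] = +0.0538;  Δφ = +0.0288 rad,  Δλ = +0.4285 rad
q = Δφ/Δψ = 0.5349
d = R·√(Δφ² + q²Δλ²) = 6362·0.23100 = 1470 km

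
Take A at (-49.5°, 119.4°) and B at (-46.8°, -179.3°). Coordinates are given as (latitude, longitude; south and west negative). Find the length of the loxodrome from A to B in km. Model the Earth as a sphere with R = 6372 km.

Δψ = ln[tan(π/4+φ₂/2)/tan(π/4+φ₁/2)] = +0.0707;  Δφ = +0.0471 rad,  Δλ = +1.0699 rad
q = Δφ/Δψ = 0.6670
d = R·√(Δφ² + q²Δλ²) = 6372·0.71513 = 4557 km

4557 km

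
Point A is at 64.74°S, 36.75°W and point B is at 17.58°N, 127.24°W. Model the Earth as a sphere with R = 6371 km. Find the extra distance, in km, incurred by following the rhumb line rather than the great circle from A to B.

Great circle: cos σ = sin φ₁ sin φ₂ + cos φ₁ cos φ₂ cos Δλ,  σ = 1.8511 rad → d_gc = 11793.3 km
Rhumb line: Δψ = +1.8075, q = Δφ/Δψ = 0.7949, d_rh = R√(Δφ²+q²Δλ²) = 12155.5 km
Excess = 12155.5 − 11793.3 = 362.2 ≈ 362 km

362 km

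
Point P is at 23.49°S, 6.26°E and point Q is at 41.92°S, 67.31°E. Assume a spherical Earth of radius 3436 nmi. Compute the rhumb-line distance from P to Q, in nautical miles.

3250 nmi

Rhumb course C = atan2(Δλ, Δψ) with Δψ = ln[tan(π/4+φ₂/2)/tan(π/4+φ₁/2)] = -0.3853, Δλ = +1.0655 → C = 109.88°
d = R·|Δφ| / |cos C| = 3436·0.32166 / 0.34007 = 3250 nmi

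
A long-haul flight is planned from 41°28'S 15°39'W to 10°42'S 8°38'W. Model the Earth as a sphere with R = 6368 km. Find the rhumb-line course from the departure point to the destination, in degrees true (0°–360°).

11.4°

Δψ = ln[tan(π/4+φ₂/2)/tan(π/4+φ₁/2)] = +0.6088
Δλ = +0.1225 rad (taken the short way round)
course = atan2(Δλ, Δψ) = 11.37°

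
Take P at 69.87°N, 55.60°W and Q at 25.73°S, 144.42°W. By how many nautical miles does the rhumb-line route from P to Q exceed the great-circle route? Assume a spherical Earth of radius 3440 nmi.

Great circle: cos σ = sin φ₁ sin φ₂ + cos φ₁ cos φ₂ cos Δλ,  σ = 1.9837 rad → d_gc = 6823.8 nmi
Rhumb line: Δψ = -2.1938, q = Δφ/Δψ = 0.7606, d_rh = R√(Δφ²+q²Δλ²) = 7028.2 nmi
Excess = 7028.2 − 6823.8 = 204.4 ≈ 204 nmi

204 nmi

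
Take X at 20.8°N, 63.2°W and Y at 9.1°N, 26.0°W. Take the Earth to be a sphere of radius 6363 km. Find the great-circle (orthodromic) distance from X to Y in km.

cos σ = sin φ₁ sin φ₂ + cos φ₁ cos φ₂ cos Δλ
      = sin(20.80°)sin(9.10°) + cos(20.80°)cos(9.10°)cos(37.20°) = 0.7914
σ = 37.683° → d = Rσ = 6363·0.65769 = 4185 km

4185 km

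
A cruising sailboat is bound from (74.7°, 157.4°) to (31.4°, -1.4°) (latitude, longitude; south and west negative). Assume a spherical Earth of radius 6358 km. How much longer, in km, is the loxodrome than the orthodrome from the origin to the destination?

2381 km

Great circle: cos σ = sin φ₁ sin φ₂ + cos φ₁ cos φ₂ cos Δλ,  σ = 1.2739 rad → d_gc = 8099.4 km
Rhumb line: Δψ = -1.4298, q = Δφ/Δψ = 0.5285, d_rh = R√(Δφ²+q²Δλ²) = 10480.2 km
Excess = 10480.2 − 8099.4 = 2380.8 ≈ 2381 km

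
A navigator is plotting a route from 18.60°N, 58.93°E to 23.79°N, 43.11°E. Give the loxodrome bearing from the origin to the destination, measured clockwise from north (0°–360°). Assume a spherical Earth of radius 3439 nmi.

Δψ = ln[tan(π/4+φ₂/2)/tan(π/4+φ₁/2)] = +0.0972
Δλ = -0.2761 rad (taken the short way round)
course = atan2(Δλ, Δψ) = 289.39°

289.4°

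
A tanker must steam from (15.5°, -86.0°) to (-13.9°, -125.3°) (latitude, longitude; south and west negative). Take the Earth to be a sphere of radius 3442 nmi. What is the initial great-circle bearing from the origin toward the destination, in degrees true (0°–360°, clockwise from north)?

N = sin Δλ·cos φ₂ = -0.6148;  D = cos φ₁ sin φ₂ − sin φ₁ cos φ₂ cos Δλ = -0.4322
initial course = atan2(N, D) = 234.89°

234.9°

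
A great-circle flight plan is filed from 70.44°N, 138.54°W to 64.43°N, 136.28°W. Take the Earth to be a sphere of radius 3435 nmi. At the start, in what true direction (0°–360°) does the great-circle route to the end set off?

170.7°

θ = atan2( sin Δλ·cos φ₂ ,  cos φ₁ sin φ₂ − sin φ₁ cos φ₂ cos Δλ )
  = atan2(+0.0170, -0.1044) = 170.74°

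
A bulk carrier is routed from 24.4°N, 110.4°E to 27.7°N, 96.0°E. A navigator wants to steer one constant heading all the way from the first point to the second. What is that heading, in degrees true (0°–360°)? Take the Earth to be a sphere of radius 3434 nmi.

Meridional parts: M(φ₁)=+0.4393, M(φ₂)=+0.5035 → ΔM = +0.0641;  Δλ = -0.2513 rad
tan C = Δλ / ΔM = -3.9195 → C = 284.31°

284.3°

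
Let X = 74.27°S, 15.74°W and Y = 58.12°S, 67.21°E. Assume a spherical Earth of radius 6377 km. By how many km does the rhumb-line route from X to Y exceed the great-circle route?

292 km

Great circle: cos σ = sin φ₁ sin φ₂ + cos φ₁ cos φ₂ cos Δλ,  σ = 0.5828 rad → d_gc = 3716.5 km
Rhumb line: Δψ = +0.7264, q = Δφ/Δψ = 0.3881, d_rh = R√(Δφ²+q²Δλ²) = 4008.2 km
Excess = 4008.2 − 3716.5 = 291.7 ≈ 292 km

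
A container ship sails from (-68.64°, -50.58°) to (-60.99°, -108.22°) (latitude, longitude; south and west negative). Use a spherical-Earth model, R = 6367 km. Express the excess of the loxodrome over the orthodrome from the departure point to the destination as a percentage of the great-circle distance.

Great circle: σ = 0.4299 rad → d_gc = Rσ = 2737.2 km
Rhumb: Δφ = +0.1335, Δλ = -1.0060, Δψ = +0.3161, q = Δφ/Δψ = 0.4223 → d_rh = R√(Δφ²+q²Δλ²) = 2835.7 km
Excess = (2835.7 − 2737.2) / 2737.2 = 98.5 / 2737.2 = 3.60% ≈ 3.6%

3.6%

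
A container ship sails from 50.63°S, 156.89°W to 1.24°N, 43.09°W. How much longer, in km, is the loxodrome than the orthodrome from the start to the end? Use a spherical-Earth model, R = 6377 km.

Great circle: cos σ = sin φ₁ sin φ₂ + cos φ₁ cos φ₂ cos Δλ,  σ = 1.8469 rad → d_gc = 11777.9 km
Rhumb line: Δψ = +1.0495, q = Δφ/Δψ = 0.8626, d_rh = R√(Δφ²+q²Δλ²) = 12356.7 km
Excess = 12356.7 − 11777.9 = 578.8 ≈ 579 km

579 km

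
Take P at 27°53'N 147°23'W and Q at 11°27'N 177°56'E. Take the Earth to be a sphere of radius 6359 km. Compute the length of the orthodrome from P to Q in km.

4036 km

Haversine: a = sin²(Δφ/2)+cos φ₁ cos φ₂ sin²(Δλ/2) = 0.09739;  σ = 2·atan2(√a,√(1−a))
σ = 36.369° → d = Rσ = 6359·0.63476 = 4036 km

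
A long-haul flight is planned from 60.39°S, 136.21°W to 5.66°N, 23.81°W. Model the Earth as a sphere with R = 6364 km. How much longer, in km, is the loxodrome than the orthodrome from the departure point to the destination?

700 km

Great circle: cos σ = sin φ₁ sin φ₂ + cos φ₁ cos φ₂ cos Δλ,  σ = 1.8474 rad → d_gc = 11757.0 km
Rhumb line: Δψ = +1.4296, q = Δφ/Δψ = 0.8064, d_rh = R√(Δφ²+q²Δλ²) = 12456.8 km
Excess = 12456.8 − 11757.0 = 699.8 ≈ 700 km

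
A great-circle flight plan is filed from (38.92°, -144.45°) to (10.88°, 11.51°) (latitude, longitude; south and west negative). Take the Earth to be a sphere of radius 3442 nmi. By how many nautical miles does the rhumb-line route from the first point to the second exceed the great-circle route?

Great circle: cos σ = sin φ₁ sin φ₂ + cos φ₁ cos φ₂ cos Δλ,  σ = 2.1885 rad → d_gc = 7532.9 nmi
Rhumb line: Δψ = -0.5475, q = Δφ/Δψ = 0.8939, d_rh = R√(Δφ²+q²Δλ²) = 8543.2 nmi
Excess = 8543.2 − 7532.9 = 1010.3 ≈ 1010 nmi

1010 nmi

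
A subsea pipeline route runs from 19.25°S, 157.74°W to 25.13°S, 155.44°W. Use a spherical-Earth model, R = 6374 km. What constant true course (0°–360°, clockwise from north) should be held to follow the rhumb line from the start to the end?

160.1°

Meridional parts: M(φ₁)=-0.3425, M(φ₂)=-0.4534 → ΔM = -0.1109;  Δλ = +0.0401 rad
tan C = Δλ / ΔM = -0.3620 → C = 160.10°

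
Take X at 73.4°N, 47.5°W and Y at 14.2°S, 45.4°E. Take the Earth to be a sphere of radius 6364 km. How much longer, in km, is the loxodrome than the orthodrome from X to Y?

Great circle: cos σ = sin φ₁ sin φ₂ + cos φ₁ cos φ₂ cos Δλ,  σ = 1.8225 rad → d_gc = 11598.7 km
Rhumb line: Δψ = -2.1754, q = Δφ/Δψ = 0.7028, d_rh = R√(Δφ²+q²Δλ²) = 12135.4 km
Excess = 12135.4 − 11598.7 = 536.7 ≈ 537 km

537 km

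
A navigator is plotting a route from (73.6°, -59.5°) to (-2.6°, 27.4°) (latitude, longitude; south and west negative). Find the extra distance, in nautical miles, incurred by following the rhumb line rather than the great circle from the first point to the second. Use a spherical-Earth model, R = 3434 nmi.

Great circle: cos σ = sin φ₁ sin φ₂ + cos φ₁ cos φ₂ cos Δλ,  σ = 1.5991 rad → d_gc = 5491.2 nmi
Rhumb line: Δψ = -1.9826, q = Δφ/Δψ = 0.6708, d_rh = R√(Δφ²+q²Δλ²) = 5750.1 nmi
Excess = 5750.1 − 5491.2 = 258.9 ≈ 259 nmi

259 nmi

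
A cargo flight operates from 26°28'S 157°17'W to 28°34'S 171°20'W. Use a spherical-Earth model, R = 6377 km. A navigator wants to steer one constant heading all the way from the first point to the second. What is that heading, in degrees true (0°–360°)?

260.4°

Meridional parts: M(φ₁)=-0.4793, M(φ₂)=-0.5206 → ΔM = -0.0413;  Δλ = -0.2452 rad
tan C = Δλ / ΔM = +5.9331 → C = 260.43°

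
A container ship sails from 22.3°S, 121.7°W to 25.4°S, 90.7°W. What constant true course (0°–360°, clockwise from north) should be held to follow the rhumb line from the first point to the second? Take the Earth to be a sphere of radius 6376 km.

96.2°

Meridional parts: M(φ₁)=-0.3994, M(φ₂)=-0.4586 → ΔM = -0.0592;  Δλ = +0.5411 rad
tan C = Δλ / ΔM = -9.1445 → C = 96.24°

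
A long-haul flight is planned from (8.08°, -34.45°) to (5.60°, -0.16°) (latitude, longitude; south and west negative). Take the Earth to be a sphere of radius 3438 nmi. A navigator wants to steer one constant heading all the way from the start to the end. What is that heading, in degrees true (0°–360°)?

Meridional parts: M(φ₁)=+0.1415, M(φ₂)=+0.0979 → ΔM = -0.0436;  Δλ = +0.5985 rad
tan C = Δλ / ΔM = -13.7271 → C = 94.17°

94.2°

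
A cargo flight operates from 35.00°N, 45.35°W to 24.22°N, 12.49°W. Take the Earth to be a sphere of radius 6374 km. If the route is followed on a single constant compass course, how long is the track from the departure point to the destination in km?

3390 km

Δψ = ln[tan(π/4+φ₂/2)/tan(π/4+φ₁/2)] = -0.2169;  Δφ = -0.1881 rad,  Δλ = +0.5735 rad
q = Δφ/Δψ = 0.8673
d = R·√(Δφ² + q²Δλ²) = 6374·0.53180 = 3390 km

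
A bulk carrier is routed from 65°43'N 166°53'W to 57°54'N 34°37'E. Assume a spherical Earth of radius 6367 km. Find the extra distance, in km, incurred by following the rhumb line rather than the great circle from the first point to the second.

Great circle: cos σ = sin φ₁ sin φ₂ + cos φ₁ cos φ₂ cos Δλ,  σ = 0.9657 rad → d_gc = 6148.6 km
Rhumb line: Δψ = -0.2906, q = Δφ/Δψ = 0.4695, d_rh = R√(Δφ²+q²Δλ²) = 8314.8 km
Excess = 8314.8 − 6148.6 = 2166.2 ≈ 2166 km

2166 km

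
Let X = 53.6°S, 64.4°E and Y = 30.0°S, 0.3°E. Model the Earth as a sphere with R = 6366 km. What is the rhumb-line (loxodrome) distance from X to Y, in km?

5833 km

Rhumb course C = atan2(Δλ, Δψ) with Δψ = ln[tan(π/4+φ₂/2)/tan(π/4+φ₁/2)] = +0.5631, Δλ = -1.1188 → C = 296.72°
d = R·|Δφ| / |cos C| = 6366·0.41190 / 0.44956 = 5833 km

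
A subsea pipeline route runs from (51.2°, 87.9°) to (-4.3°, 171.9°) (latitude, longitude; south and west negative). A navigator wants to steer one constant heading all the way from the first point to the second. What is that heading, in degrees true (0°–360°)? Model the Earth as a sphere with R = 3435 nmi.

127.3°

Δψ = ln[tan(π/4+φ₂/2)/tan(π/4+φ₁/2)] = -1.1188
Δλ = +1.4661 rad (taken the short way round)
course = atan2(Δλ, Δψ) = 127.35°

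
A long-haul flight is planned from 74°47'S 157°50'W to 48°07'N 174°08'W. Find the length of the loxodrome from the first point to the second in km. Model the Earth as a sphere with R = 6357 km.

Rhumb course C = atan2(Δλ, Δψ) with Δψ = ln[tan(π/4+φ₂/2)/tan(π/4+φ₁/2)] = +2.9736, Δλ = -0.2845 → C = 354.54°
d = R·|Δφ| / |cos C| = 6357·2.14501 / 0.99545 = 13698 km

13698 km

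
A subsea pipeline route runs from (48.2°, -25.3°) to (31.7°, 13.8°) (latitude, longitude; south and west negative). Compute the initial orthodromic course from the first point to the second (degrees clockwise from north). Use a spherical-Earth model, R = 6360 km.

N = sin Δλ·cos φ₂ = +0.5366;  D = cos φ₁ sin φ₂ − sin φ₁ cos φ₂ cos Δλ = -0.1420
initial course = atan2(N, D) = 104.82°

104.8°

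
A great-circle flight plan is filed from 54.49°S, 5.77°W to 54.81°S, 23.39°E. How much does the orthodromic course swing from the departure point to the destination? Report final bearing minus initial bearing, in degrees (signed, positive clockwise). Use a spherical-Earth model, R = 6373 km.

-24.0°

Initial bearing θ₁ = atan2(sin Δλ cos φ₂, cos φ₁ sin φ₂ − sin φ₁ cos φ₂ cos Δλ) = 103.04°
Final bearing θ₂ = (initial bearing from the destination back to the start) + 180° = 79.09°
Δθ = θ₂ − θ₁ = -24.0°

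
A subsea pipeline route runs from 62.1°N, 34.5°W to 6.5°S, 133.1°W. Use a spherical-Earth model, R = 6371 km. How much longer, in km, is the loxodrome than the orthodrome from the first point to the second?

Great circle: cos σ = sin φ₁ sin φ₂ + cos φ₁ cos φ₂ cos Δλ,  σ = 1.7412 rad → d_gc = 11093.1 km
Rhumb line: Δψ = -1.5064, q = Δφ/Δψ = 0.7948, d_rh = R√(Δφ²+q²Δλ²) = 11581.1 km
Excess = 11581.1 − 11093.1 = 488.0 ≈ 488 km

488 km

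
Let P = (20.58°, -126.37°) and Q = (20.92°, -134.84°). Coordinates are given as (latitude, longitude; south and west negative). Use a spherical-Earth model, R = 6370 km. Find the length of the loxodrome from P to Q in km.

881 km

Δψ = ln[tan(π/4+φ₂/2)/tan(π/4+φ₁/2)] = +0.0063;  Δφ = +0.0059 rad,  Δλ = -0.1478 rad
q = Δφ/Δψ = 0.9351
d = R·√(Δφ² + q²Δλ²) = 6370·0.13837 = 881 km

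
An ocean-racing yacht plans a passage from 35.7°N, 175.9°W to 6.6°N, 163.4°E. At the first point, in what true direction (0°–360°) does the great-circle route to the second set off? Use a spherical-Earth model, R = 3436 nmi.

N = sin Δλ·cos φ₂ = -0.3511;  D = cos φ₁ sin φ₂ − sin φ₁ cos φ₂ cos Δλ = -0.4489
initial course = atan2(N, D) = 218.03°

218.0°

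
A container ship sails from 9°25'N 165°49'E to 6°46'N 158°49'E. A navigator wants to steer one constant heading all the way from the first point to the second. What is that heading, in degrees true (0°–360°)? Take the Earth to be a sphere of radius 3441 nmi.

249.1°

Δψ = ln[tan(π/4+φ₂/2)/tan(π/4+φ₁/2)] = -0.0467
Δλ = -0.1222 rad (taken the short way round)
course = atan2(Δλ, Δψ) = 249.07°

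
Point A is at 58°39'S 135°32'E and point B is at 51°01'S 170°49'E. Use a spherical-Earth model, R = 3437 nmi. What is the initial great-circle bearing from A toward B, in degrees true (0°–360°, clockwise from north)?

θ = atan2( sin Δλ·cos φ₂ ,  cos φ₁ sin φ₂ − sin φ₁ cos φ₂ cos Δλ )
  = atan2(+0.3634, +0.0341) = 84.63°

84.6°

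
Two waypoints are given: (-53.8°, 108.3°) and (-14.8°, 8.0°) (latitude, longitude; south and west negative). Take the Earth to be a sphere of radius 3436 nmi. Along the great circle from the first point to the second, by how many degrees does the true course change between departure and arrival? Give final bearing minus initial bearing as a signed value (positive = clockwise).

+71.2°

At departure: θ₁ = atan2(sin Δλ cos φ₂, cos φ₁ sin φ₂ − sin φ₁ cos φ₂ cos Δλ) = 253.03°
At arrival: θ₂ = atan2(sin Δλ cos φ₁, −cos φ₂ sin φ₁ + sin φ₂ cos φ₁ cos Δλ) = 324.25°
Δθ = θ₂ − θ₁ = +71.2°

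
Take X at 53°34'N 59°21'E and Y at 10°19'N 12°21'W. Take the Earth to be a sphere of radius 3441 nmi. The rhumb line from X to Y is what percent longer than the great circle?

2.3%

Great circle: σ = 1.2371 rad → d_gc = Rσ = 4256.8 nmi
Rhumb: Δφ = -0.7549, Δλ = -1.2514, Δψ = -0.9303, q = Δφ/Δψ = 0.8114 → d_rh = R√(Δφ²+q²Δλ²) = 4353.6 nmi
Excess = (4353.6 − 4256.8) / 4256.8 = 96.8 / 4256.8 = 2.27% ≈ 2.3%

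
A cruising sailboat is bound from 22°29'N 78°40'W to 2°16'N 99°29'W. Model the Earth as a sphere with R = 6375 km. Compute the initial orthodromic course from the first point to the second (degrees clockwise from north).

227.9°

N = sin Δλ·cos φ₂ = -0.3551;  D = cos φ₁ sin φ₂ − sin φ₁ cos φ₂ cos Δλ = -0.3206
initial course = atan2(N, D) = 227.92°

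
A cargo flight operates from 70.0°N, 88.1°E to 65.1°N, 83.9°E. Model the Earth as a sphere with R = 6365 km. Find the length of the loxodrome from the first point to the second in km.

573 km

Δψ = ln[tan(π/4+φ₂/2)/tan(π/4+φ₁/2)] = -0.2248;  Δφ = -0.0855 rad,  Δλ = -0.0733 rad
q = Δφ/Δψ = 0.3804
d = R·√(Δφ² + q²Δλ²) = 6365·0.08995 = 573 km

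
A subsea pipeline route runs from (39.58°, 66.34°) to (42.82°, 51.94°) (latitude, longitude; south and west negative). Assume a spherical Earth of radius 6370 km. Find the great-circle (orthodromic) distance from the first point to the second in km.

1255 km

Haversine: a = sin²(Δφ/2)+cos φ₁ cos φ₂ sin²(Δλ/2) = 0.00968;  σ = 2·atan2(√a,√(1−a))
σ = 11.292° → d = Rσ = 6370·0.19709 = 1255 km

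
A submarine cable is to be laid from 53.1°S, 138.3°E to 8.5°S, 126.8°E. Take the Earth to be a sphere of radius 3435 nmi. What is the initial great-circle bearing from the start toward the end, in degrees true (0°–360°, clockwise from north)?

344.0°

θ = atan2( sin Δλ·cos φ₂ ,  cos φ₁ sin φ₂ − sin φ₁ cos φ₂ cos Δλ )
  = atan2(-0.1972, +0.6863) = 343.97°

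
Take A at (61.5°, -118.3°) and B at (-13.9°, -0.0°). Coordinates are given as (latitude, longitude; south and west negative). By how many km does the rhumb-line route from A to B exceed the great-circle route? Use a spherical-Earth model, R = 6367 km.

760 km

Great circle: cos σ = sin φ₁ sin φ₂ + cos φ₁ cos φ₂ cos Δλ,  σ = 2.0161 rad → d_gc = 12836.34 km
Rhumb line: Δψ = -1.6156, q = Δφ/Δψ = 0.8146, d_rh = R√(Δφ²+q²Δλ²) = 13596.80 km
Excess = 13596.80 − 12836.34 = 760.46 ≈ 760 km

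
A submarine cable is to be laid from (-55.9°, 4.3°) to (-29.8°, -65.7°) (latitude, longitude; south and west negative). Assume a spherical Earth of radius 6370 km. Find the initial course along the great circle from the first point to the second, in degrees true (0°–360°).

θ = atan2( sin Δλ·cos φ₂ ,  cos φ₁ sin φ₂ − sin φ₁ cos φ₂ cos Δλ )
  = atan2(-0.8154, -0.0329) = 267.69°

267.7°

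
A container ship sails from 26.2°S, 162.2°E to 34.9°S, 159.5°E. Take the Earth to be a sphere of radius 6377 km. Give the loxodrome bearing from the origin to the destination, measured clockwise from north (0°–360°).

Δψ = ln[tan(π/4+φ₂/2)/tan(π/4+φ₁/2)] = -0.1766
Δλ = -0.0471 rad (taken the short way round)
course = atan2(Δλ, Δψ) = 194.94°

194.9°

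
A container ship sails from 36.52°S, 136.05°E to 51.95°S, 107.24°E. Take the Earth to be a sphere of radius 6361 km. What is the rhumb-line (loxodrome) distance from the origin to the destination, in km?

Rhumb course C = atan2(Δλ, Δψ) with Δψ = ln[tan(π/4+φ₂/2)/tan(π/4+φ₁/2)] = -0.3792, Δλ = -0.5028 → C = 232.98°
d = R·|Δφ| / |cos C| = 6361·0.26930 / 0.60212 = 2845 km

2845 km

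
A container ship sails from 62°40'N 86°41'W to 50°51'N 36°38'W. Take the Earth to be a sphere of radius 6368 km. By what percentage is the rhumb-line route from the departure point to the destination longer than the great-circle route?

2.3%

Great circle: σ = 0.5052 rad → d_gc = Rσ = 3217.4 km
Rhumb: Δφ = -0.2062, Δλ = +0.8735, Δψ = -0.3801, q = Δφ/Δψ = 0.5426 → d_rh = R√(Δφ²+q²Δλ²) = 3291.8 km
Excess = (3291.8 − 3217.4) / 3217.4 = 74.4 / 3217.4 = 2.31% ≈ 2.3%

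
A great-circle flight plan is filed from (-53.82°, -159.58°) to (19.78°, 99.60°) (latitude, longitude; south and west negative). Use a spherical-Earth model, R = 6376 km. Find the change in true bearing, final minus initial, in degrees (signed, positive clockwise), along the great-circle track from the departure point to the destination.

Initial bearing θ₁ = atan2(sin Δλ cos φ₂, cos φ₁ sin φ₂ − sin φ₁ cos φ₂ cos Δλ) = 273.54°
Final bearing θ₂ = (initial bearing from the destination back to the start) + 180° = 321.23°
Δθ = θ₂ − θ₁ = +47.7°

+47.7°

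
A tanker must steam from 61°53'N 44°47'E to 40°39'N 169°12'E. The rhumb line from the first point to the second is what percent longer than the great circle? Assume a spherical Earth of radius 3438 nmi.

15.8%

Great circle: σ = 1.1891 rad → d_gc = Rσ = 4088.2 nmi
Rhumb: Δφ = -0.3706, Δλ = +2.1715, Δψ = -0.6069, q = Δφ/Δψ = 0.6107 → d_rh = R√(Δφ²+q²Δλ²) = 4733.6 nmi
Excess = (4733.6 − 4088.2) / 4088.2 = 645.4 / 4088.2 = 15.79% ≈ 15.8%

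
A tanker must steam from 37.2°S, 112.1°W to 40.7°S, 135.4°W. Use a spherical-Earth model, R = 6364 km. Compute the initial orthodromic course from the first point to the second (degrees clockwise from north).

251.8°

N = sin Δλ·cos φ₂ = -0.2999;  D = cos φ₁ sin φ₂ − sin φ₁ cos φ₂ cos Δλ = -0.0984
initial course = atan2(N, D) = 251.83°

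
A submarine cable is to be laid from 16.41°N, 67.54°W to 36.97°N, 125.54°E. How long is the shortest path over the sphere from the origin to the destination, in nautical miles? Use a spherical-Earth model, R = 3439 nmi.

cos σ = sin φ₁ sin φ₂ + cos φ₁ cos φ₂ cos Δλ
      = sin(16.41°)sin(36.97°) + cos(16.41°)cos(36.97°)cos(-166.92°) = -0.5766
σ = 125.213° → d = Rσ = 3439·2.18538 = 7516 nmi

7516 nmi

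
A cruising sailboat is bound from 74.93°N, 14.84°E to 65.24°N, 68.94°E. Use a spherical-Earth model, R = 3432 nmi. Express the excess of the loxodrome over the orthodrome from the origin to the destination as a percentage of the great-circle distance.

Great circle: σ = 0.3461 rad → d_gc = Rσ = 1187.9 nmi
Rhumb: Δφ = -0.1691, Δλ = +0.9442, Δψ = -0.5065, q = Δφ/Δψ = 0.3339 → d_rh = R√(Δφ²+q²Δλ²) = 1227.9 nmi
Excess = (1227.9 − 1187.9) / 1187.9 = 40.0 / 1187.9 = 3.37% ≈ 3.4%

3.4%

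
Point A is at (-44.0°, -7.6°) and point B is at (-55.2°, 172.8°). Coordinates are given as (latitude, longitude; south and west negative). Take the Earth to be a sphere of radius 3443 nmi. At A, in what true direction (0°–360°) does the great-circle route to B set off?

N = sin Δλ·cos φ₂ = -0.0040;  D = cos φ₁ sin φ₂ − sin φ₁ cos φ₂ cos Δλ = -0.9871
initial course = atan2(N, D) = 180.23°

180.2°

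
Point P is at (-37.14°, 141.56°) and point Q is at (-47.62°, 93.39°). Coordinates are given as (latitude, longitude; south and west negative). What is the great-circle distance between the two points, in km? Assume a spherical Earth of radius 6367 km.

Haversine: a = sin²(Δφ/2)+cos φ₁ cos φ₂ sin²(Δλ/2) = 0.09783;  σ = 2·atan2(√a,√(1−a))
σ = 36.453° → d = Rσ = 6367·0.63622 = 4051 km

4051 km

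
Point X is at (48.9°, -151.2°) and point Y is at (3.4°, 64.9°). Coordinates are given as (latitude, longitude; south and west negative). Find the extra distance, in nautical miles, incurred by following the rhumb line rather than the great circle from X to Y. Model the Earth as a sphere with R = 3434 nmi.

Great circle: cos σ = sin φ₁ sin φ₂ + cos φ₁ cos φ₂ cos Δλ,  σ = 2.0778 rad → d_gc = 7135.0 nmi
Rhumb line: Δψ = -0.9218, q = Δφ/Δψ = 0.8615, d_rh = R√(Δφ²+q²Δλ²) = 7914.9 nmi
Excess = 7914.9 − 7135.0 = 779.9 ≈ 780 nmi

780 nmi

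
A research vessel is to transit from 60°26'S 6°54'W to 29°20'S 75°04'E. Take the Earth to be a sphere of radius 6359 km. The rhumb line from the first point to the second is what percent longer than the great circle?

5.0%

Great circle: σ = 1.0630 rad → d_gc = Rσ = 6759.9 km
Rhumb: Δφ = +0.5428, Δλ = +1.4306, Δψ = +0.7963, q = Δφ/Δψ = 0.6817 → d_rh = R√(Δφ²+q²Δλ²) = 7097.2 km
Excess = (7097.2 − 6759.9) / 6759.9 = 337.3 / 6759.9 = 4.99% ≈ 5.0%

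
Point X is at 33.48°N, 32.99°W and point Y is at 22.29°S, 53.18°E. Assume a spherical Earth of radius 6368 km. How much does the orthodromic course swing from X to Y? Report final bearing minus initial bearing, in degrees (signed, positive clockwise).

At departure: θ₁ = atan2(sin Δλ cos φ₂, cos φ₁ sin φ₂ − sin φ₁ cos φ₂ cos Δλ) = 110.79°
At arrival: θ₂ = atan2(sin Δλ cos φ₁, −cos φ₂ sin φ₁ + sin φ₂ cos φ₁ cos Δλ) = 122.57°
Δθ = θ₂ − θ₁ = +11.8°

+11.8°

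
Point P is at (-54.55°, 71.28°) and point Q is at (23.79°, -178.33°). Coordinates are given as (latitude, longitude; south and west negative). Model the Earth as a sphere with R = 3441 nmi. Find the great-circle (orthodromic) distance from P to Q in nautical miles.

Haversine: a = sin²(Δφ/2)+cos φ₁ cos φ₂ sin²(Δλ/2) = 0.75676;  σ = 2·atan2(√a,√(1−a))
σ = 120.898° → d = Rσ = 3441·2.11007 = 7261 nmi

7261 nmi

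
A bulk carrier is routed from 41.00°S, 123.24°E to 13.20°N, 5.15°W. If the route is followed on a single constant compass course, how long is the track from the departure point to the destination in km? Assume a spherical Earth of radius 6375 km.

Rhumb course C = atan2(Δλ, Δψ) with Δψ = ln[tan(π/4+φ₂/2)/tan(π/4+φ₁/2)] = +1.0183, Δλ = -2.2408 → C = 294.44°
d = R·|Δφ| / |cos C| = 6375·0.94597 / 0.41372 = 14576 km

14576 km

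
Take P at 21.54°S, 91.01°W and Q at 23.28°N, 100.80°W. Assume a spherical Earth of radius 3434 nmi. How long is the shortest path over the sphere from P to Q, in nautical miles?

2746 nmi

cos σ = sin φ₁ sin φ₂ + cos φ₁ cos φ₂ cos Δλ
      = sin(-21.54°)sin(23.28°) + cos(-21.54°)cos(23.28°)cos(-9.79°) = 0.6969
σ = 45.823° → d = Rσ = 3434·0.79976 = 2746 nmi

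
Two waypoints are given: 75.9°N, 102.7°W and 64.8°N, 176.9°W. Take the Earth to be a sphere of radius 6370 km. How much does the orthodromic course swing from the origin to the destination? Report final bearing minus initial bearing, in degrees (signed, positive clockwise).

-71.2°

Initial bearing θ₁ = atan2(sin Δλ cos φ₂, cos φ₁ sin φ₂ − sin φ₁ cos φ₂ cos Δλ) = 284.77°
Final bearing θ₂ = (initial bearing from the destination back to the start) + 180° = 213.59°
Δθ = θ₂ − θ₁ = -71.2°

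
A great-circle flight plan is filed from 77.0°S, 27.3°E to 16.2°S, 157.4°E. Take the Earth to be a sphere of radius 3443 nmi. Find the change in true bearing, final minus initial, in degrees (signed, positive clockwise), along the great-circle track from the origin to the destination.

Initial bearing θ₁ = atan2(sin Δλ cos φ₂, cos φ₁ sin φ₂ − sin φ₁ cos φ₂ cos Δλ) = 132.17°
Final bearing θ₂ = (initial bearing from the destination back to the start) + 180° = 10.00°
Δθ = θ₂ − θ₁ = -122.2°

-122.2°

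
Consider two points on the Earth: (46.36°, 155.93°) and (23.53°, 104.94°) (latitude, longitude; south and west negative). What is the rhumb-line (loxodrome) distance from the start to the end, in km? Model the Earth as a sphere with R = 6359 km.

5232 km

Rhumb course C = atan2(Δλ, Δψ) with Δψ = ln[tan(π/4+φ₂/2)/tan(π/4+φ₁/2)] = -0.4926, Δλ = -0.8899 → C = 241.03°
d = R·|Δφ| / |cos C| = 6359·0.39846 / 0.48429 = 5232 km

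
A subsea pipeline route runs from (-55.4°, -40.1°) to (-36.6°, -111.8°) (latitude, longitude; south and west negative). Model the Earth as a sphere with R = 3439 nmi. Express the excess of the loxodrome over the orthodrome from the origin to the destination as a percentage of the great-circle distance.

Great circle: σ = 0.8842 rad → d_gc = Rσ = 3040.7 nmi
Rhumb: Δφ = +0.3281, Δλ = -1.2514, Δψ = +0.4792, q = Δφ/Δψ = 0.6847 → d_rh = R√(Δφ²+q²Δλ²) = 3155.5 nmi
Excess = (3155.5 − 3040.7) / 3040.7 = 114.8 / 3040.7 = 3.78% ≈ 3.8%

3.8%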